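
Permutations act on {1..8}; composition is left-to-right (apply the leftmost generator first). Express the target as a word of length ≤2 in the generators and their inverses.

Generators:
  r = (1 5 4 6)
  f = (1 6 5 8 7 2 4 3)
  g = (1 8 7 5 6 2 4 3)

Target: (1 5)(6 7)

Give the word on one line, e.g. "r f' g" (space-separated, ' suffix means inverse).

f g'

  after f: (1 6 5 8 7 2 4 3)
  after g': (1 5)(6 7)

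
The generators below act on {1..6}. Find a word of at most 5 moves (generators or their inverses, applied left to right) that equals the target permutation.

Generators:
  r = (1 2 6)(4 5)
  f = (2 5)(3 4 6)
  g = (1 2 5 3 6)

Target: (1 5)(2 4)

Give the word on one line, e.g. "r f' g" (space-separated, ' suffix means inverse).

f r g

  after f: (2 5)(3 4 6)
  after r: (1 2 4)(3 5 6)
  after g: (1 5)(2 4)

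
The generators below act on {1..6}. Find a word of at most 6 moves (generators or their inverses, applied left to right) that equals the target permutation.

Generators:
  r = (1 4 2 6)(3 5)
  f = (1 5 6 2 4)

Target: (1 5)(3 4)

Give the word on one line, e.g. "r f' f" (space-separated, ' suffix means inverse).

f r' f' r

  after f: (1 5 6 2 4)
  after r': (1 3 5 2)(4 6)
  after f': (1 3)(2 4 5 6)
  after r: (1 5)(3 4)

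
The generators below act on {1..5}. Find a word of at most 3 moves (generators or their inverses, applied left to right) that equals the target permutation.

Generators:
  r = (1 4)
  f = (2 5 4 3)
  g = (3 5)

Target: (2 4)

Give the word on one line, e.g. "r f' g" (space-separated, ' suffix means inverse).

f' g' f

  after f': (2 3 4 5)
  after g': (2 5)(3 4)
  after f: (2 4)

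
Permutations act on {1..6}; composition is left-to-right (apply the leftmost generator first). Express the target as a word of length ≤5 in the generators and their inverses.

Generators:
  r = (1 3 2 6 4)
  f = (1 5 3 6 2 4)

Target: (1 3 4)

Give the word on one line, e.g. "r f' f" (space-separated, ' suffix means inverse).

  after f: (1 5 3 6 2 4)
  after r': (1 5)(2 6 3)
  after f: (1 3 4)

f r' f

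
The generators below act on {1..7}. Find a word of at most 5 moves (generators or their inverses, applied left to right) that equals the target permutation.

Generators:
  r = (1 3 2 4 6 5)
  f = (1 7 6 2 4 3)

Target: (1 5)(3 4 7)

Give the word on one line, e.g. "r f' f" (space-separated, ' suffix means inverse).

  after r': (1 5 6 4 2 3)
  after f': (1 5 7)(2 4 6)
  after f': (1 5)(3 4 7)

r' f' f'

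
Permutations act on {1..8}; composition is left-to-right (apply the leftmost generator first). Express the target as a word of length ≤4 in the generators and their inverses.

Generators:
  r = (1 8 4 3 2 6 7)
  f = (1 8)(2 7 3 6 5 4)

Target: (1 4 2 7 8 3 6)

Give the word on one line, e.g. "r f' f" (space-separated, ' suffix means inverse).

  after r: (1 8 4 3 2 6 7)
  after r: (1 4 2 7 8 3 6)

r r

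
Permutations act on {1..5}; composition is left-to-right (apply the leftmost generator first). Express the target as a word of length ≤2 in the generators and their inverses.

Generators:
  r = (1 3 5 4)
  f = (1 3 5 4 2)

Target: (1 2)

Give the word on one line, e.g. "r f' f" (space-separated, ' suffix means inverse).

  after f': (1 2 4 5 3)
  after r: (1 2)

f' r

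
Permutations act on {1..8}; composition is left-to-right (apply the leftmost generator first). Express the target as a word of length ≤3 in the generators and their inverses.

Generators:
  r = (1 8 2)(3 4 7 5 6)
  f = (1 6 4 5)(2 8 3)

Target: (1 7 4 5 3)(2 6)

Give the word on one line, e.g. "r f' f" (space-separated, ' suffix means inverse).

f' r'

  after f': (1 5 4 6)(2 3 8)
  after r': (1 7 4 5 3)(2 6)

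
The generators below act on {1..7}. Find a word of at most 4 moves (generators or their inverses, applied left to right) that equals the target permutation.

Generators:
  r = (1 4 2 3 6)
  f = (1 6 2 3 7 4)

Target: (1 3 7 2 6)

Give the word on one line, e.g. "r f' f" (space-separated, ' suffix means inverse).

f' r f

  after f': (1 4 7 3 2 6)
  after r: (1 2)(4 7 6)
  after f: (1 3 7 2 6)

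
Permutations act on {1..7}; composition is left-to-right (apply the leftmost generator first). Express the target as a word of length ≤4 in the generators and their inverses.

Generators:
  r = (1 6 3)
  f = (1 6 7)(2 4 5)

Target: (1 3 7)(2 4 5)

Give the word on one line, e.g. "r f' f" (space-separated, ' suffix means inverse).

r' f

  after r': (1 3 6)
  after f: (1 3 7)(2 4 5)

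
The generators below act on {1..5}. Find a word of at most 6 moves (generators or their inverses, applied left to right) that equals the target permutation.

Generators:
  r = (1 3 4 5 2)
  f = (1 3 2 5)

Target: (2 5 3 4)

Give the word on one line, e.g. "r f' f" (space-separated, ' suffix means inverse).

  after f: (1 3 2 5)
  after f: (1 2)(3 5)
  after r: (2 3)(4 5)
  after f: (1 3 5 4)
  after r': (2 5 3 4)

f f r f r'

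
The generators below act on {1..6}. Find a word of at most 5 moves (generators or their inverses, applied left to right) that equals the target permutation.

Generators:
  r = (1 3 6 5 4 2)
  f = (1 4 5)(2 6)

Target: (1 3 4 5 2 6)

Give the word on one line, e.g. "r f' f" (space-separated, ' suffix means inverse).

r' r' f' r f'

  after r': (1 2 4 5 6 3)
  after r': (1 4 6)(2 5 3)
  after f': (2 4)(3 6 5)
  after r: (1 3 5 6 4)
  after f': (1 3 4 5 2 6)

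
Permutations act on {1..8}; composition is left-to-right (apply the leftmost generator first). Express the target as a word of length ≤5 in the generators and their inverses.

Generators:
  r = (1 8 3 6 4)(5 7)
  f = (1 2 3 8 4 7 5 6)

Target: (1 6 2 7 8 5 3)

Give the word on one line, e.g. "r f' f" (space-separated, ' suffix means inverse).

f r f' f'

  after f: (1 2 3 8 4 7 5 6)
  after r: (1 2 6 8)(4 5)
  after f': (2 5 8 6 3)(4 7)
  after f': (1 6 2 7 8 5 3)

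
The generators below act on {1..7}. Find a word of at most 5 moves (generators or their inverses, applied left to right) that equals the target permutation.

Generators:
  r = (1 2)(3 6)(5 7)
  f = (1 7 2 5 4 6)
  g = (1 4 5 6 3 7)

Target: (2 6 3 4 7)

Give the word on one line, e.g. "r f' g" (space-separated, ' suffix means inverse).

f' g' f' r'

  after f': (1 6 4 5 2 7)
  after g': (1 5 2 3 6)
  after f': (1 2 3 4 5 7)
  after r': (2 6 3 4 7)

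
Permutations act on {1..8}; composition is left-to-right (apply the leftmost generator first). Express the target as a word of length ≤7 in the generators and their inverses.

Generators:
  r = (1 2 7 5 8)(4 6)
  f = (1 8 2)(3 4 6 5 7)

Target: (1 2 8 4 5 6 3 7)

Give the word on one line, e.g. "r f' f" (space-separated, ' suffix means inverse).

  after f': (1 2 8)(3 7 5 6 4)
  after r': (2 5 4 3)
  after r': (1 8 5 6 4 3)(2 7)
  after f': (2 5 4 7 8 6 3)
  after r: (1 2 8 4 5 6 3 7)

f' r' r' f' r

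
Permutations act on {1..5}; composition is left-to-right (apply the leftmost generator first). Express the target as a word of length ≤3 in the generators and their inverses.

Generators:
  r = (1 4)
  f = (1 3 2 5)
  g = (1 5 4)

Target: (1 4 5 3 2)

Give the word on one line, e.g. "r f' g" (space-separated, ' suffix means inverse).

f' g f'

  after f': (1 5 2 3)
  after g: (1 4)(2 3 5)
  after f': (1 4 5 3 2)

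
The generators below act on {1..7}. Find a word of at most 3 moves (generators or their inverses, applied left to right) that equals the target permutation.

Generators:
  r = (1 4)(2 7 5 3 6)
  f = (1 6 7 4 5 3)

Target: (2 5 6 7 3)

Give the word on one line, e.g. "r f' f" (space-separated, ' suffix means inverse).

  after r: (1 4)(2 7 5 3 6)
  after r: (2 5 6 7 3)

r r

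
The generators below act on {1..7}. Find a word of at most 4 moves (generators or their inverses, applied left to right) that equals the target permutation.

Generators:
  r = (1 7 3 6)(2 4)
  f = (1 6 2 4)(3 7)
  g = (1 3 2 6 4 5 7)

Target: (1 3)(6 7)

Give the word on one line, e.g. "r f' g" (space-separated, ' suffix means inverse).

  after r: (1 7 3 6)(2 4)
  after f: (1 3 2)
  after r': (1 7)(2 6 3 4)
  after f: (1 3)(6 7)

r f r' f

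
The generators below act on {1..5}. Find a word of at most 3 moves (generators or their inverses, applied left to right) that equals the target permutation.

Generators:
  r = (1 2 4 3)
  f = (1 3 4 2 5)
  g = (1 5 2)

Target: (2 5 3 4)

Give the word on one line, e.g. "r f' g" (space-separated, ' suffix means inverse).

r f f

  after r: (1 2 4 3)
  after f: (1 5)
  after f: (2 5 3 4)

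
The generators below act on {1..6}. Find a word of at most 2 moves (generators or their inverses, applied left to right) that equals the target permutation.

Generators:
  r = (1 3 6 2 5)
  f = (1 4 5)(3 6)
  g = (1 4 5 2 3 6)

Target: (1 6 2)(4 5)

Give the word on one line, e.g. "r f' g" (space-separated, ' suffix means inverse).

r f

  after r: (1 3 6 2 5)
  after f: (1 6 2)(4 5)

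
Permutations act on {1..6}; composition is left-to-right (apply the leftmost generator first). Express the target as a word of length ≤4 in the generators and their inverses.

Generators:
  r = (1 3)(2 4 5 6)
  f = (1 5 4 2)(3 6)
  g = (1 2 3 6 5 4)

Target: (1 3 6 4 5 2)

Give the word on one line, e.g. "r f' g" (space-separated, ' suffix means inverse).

f' r' g'

  after f': (1 2 4 5)(3 6)
  after r': (1 6)(3 5)
  after g': (1 3 6 4 5 2)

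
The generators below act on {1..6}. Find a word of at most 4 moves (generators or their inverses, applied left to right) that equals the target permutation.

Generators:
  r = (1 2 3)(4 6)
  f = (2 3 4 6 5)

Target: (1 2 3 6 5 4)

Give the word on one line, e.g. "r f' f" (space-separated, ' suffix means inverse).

f' f' r' f'

  after f': (2 5 6 4 3)
  after f': (2 6 3 5 4)
  after r': (1 3 5 6 2 4)
  after f': (1 2 3 6 5 4)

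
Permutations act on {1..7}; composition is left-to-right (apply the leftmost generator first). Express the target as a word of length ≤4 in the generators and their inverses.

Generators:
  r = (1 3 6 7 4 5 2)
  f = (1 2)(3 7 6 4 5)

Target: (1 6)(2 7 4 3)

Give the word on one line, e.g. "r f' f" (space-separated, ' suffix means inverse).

  after r': (1 2 5 4 7 6 3)
  after r': (1 5 7 3 2 4 6)
  after f': (1 4 7 5 3)(2 6)
  after f': (1 6)(2 7 4 3)

r' r' f' f'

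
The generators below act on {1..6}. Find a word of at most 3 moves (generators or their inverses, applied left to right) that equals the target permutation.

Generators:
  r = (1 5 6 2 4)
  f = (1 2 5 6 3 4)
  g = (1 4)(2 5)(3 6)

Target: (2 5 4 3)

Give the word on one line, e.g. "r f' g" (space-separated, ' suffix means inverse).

f' r

  after f': (1 4 3 6 5 2)
  after r: (2 5 4 3)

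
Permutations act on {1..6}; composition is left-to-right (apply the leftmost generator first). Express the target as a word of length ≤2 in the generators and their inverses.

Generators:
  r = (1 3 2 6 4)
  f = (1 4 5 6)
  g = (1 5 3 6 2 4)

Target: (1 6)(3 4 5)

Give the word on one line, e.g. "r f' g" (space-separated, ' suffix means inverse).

  after r: (1 3 2 6 4)
  after g: (1 6)(3 4 5)

r g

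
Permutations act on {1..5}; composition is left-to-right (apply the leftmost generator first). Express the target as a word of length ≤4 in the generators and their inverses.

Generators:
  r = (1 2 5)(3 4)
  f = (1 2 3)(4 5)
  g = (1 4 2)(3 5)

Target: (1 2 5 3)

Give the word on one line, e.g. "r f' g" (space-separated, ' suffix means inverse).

  after r': (1 5 2)(3 4)
  after g: (1 3 2 4 5)
  after f': (1 2 5 3)

r' g f'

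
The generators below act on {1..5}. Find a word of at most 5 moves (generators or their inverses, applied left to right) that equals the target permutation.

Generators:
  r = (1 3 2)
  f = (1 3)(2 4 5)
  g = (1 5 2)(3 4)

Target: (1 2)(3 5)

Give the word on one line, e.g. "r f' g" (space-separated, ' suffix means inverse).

  after r': (1 2 3)
  after f': (1 5 4 2)
  after r': (1 5 4 3)
  after g: (1 2)(3 5)

r' f' r' g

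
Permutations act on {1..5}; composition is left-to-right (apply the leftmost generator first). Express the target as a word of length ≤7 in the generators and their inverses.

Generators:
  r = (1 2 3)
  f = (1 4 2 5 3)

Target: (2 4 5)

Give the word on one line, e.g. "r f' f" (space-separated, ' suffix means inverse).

r f' f' r' f

  after r: (1 2 3)
  after f': (1 4)(2 5)
  after f': (3 5 4)
  after r': (1 3 5 4 2)
  after f: (2 4 5)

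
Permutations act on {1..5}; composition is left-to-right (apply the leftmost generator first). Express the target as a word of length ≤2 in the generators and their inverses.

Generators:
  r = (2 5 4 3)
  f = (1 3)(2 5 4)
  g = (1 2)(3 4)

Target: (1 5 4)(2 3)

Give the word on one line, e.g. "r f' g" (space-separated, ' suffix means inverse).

g' f

  after g': (1 2)(3 4)
  after f: (1 5 4)(2 3)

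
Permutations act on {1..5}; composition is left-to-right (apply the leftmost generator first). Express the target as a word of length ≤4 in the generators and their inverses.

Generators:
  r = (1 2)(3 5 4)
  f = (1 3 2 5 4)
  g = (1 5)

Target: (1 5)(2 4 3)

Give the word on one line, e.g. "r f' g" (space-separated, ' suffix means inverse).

f' r' g' g'

  after f': (1 4 5 2 3)
  after r': (1 5)(2 4 3)
  after g': (2 4 3)
  after g': (1 5)(2 4 3)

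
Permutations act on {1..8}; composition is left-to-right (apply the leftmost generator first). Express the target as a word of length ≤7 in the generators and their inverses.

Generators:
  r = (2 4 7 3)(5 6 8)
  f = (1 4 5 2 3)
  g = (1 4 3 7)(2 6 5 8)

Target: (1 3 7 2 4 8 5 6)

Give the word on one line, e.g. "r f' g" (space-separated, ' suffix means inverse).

r r f' f' r'

  after r: (2 4 7 3)(5 6 8)
  after r: (2 7)(3 4)(5 8 6)
  after f': (1 3)(2 7 5 8 6 4)
  after f': (1 2 7 4 5 8 6)
  after r': (1 3 7 2 4 8 5 6)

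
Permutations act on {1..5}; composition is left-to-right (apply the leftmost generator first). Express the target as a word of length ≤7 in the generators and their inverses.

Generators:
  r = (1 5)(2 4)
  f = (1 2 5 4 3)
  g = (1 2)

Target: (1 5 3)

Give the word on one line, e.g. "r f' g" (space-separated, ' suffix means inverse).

g f' g f' r

  after g: (1 2)
  after f': (2 3 4 5)
  after g: (1 2 3 4 5)
  after f': (2 4)(3 5)
  after r: (1 5 3)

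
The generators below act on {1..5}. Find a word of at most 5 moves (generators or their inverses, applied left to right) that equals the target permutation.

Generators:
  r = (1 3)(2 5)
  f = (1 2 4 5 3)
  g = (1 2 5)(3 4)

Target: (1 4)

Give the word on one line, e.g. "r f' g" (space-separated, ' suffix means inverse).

f' r g' f'

  after f': (1 3 5 4 2)
  after r: (2 3)(4 5)
  after g': (1 5 3)(2 4)
  after f': (1 4)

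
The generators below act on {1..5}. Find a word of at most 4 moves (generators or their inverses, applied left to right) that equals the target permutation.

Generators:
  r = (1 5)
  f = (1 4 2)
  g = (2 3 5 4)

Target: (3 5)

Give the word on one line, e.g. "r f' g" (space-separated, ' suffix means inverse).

r' f' r' g

  after r': (1 5)
  after f': (1 5 2 4)
  after r': (2 4 5)
  after g: (3 5)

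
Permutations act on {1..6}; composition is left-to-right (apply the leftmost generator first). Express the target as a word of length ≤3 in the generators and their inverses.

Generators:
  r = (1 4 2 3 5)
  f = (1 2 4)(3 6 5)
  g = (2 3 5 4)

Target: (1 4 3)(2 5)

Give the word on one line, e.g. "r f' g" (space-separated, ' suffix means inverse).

  after g: (2 3 5 4)
  after r: (1 4 3)(2 5)

g r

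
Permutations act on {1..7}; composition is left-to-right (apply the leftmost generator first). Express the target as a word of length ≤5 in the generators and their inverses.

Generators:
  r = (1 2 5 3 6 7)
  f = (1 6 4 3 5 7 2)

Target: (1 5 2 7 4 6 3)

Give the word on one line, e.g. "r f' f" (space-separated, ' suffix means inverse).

  after r': (1 7 6 3 5 2)
  after f: (1 2 6 5)(3 7 4)
  after r: (1 5 2 7 4 6 3)

r' f r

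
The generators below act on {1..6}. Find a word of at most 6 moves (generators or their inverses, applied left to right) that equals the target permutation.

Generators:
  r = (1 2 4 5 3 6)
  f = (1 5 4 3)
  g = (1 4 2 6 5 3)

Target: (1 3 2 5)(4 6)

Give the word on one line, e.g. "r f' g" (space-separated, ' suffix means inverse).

  after g: (1 4 2 6 5 3)
  after r: (1 5 6 3 2)
  after g': (1 6 5 2 3 4)
  after r': (1 3 2 5)(4 6)

g r g' r'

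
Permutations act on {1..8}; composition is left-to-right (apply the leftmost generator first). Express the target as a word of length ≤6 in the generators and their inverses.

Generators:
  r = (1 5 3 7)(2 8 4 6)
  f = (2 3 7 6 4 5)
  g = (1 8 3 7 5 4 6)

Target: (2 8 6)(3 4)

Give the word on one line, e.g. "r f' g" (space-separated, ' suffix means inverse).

  after g: (1 8 3 7 5 4 6)
  after r: (1 4 2 8 7 3)(5 6)
  after g: (1 6 4 2 3 8 5)
  after f': (1 7 3 8 4 5)
  after r: (2 8 6)(3 4)

g r g f' r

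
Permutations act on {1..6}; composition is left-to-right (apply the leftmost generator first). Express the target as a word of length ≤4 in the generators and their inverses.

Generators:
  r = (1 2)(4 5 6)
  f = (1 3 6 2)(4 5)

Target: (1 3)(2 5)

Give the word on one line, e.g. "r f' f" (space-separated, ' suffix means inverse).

r f' f' r'

  after r: (1 2)(4 5 6)
  after f': (1 6 5 3)
  after f': (1 3 2 6 4 5)
  after r': (1 3)(2 5)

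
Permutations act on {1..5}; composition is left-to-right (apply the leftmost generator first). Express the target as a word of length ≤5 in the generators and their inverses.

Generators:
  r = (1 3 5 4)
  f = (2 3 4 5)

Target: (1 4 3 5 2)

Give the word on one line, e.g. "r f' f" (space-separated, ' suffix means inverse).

  after f: (2 3 4 5)
  after f: (2 4)(3 5)
  after r: (1 3 4 2)
  after f: (1 4 3 5 2)

f f r f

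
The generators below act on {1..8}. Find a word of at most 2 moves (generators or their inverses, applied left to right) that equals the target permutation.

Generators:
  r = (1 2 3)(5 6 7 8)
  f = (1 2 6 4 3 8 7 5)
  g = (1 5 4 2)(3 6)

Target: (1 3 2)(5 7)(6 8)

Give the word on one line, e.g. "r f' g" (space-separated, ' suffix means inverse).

  after r: (1 2 3)(5 6 7 8)
  after r: (1 3 2)(5 7)(6 8)

r r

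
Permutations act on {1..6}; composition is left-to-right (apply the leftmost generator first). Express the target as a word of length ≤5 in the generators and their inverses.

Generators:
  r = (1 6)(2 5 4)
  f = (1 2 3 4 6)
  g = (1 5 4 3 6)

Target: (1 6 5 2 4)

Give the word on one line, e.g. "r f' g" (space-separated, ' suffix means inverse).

  after g': (1 6 3 4 5)
  after f: (2 3 6 4 5)
  after g': (1 6 5 2 4)

g' f g'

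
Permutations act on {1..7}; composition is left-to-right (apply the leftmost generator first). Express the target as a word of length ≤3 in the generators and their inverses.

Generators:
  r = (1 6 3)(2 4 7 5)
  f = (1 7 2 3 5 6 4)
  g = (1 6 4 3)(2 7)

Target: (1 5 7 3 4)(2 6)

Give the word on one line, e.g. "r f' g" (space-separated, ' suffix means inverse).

  after r: (1 6 3)(2 4 7 5)
  after f': (1 5 7 3 4)(2 6)

r f'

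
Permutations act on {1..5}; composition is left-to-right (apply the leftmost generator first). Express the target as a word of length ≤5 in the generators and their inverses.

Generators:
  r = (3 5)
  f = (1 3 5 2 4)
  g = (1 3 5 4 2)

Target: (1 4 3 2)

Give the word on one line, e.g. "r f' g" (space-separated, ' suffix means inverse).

  after r: (3 5)
  after f': (1 4 2 5)
  after g: (1 2 4)(3 5)
  after f: (1 4 3 2)

r f' g f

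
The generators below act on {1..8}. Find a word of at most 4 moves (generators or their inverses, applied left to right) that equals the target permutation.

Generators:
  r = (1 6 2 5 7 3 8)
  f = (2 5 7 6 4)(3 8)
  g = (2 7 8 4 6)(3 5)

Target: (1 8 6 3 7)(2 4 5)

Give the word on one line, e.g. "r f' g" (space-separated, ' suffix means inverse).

  after g': (2 6 4 8 7)(3 5)
  after g': (2 4 7 6 8)
  after r': (1 8 6 3 7)(2 4 5)

g' g' r'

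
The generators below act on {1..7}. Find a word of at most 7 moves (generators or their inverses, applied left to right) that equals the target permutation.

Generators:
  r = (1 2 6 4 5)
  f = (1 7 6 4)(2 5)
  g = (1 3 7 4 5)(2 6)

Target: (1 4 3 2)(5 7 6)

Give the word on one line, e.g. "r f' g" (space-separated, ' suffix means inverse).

  after f': (1 4 6 7)(2 5)
  after f': (1 6)(4 7)
  after r': (1 2)(4 7 6 5)
  after g': (1 6 4 3)(2 5 7)
  after r: (1 4 3 2)(5 7 6)

f' f' r' g' r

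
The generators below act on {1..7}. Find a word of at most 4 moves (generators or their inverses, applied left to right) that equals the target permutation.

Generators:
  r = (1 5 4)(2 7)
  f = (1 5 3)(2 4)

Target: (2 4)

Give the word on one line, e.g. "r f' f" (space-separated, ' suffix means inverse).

  after f: (1 5 3)(2 4)
  after f: (1 3 5)
  after f: (2 4)

f f f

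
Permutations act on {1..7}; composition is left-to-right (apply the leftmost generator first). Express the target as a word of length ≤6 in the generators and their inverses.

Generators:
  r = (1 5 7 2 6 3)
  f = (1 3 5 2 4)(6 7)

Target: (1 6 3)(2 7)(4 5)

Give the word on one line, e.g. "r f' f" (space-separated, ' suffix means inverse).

  after r': (1 3 6 2 7 5)
  after f': (2 6 5 4)(3 7)
  after r': (1 3 5 4 7 6)
  after r': (1 6 3)(2 7)(4 5)

r' f' r' r'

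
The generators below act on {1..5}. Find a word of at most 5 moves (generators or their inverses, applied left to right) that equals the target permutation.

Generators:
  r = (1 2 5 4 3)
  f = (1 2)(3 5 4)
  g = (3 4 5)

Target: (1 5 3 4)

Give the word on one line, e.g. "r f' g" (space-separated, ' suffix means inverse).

  after g': (3 5 4)
  after f: (1 2)(3 4 5)
  after g: (1 2)(3 5 4)
  after r: (1 5 3 4)

g' f g r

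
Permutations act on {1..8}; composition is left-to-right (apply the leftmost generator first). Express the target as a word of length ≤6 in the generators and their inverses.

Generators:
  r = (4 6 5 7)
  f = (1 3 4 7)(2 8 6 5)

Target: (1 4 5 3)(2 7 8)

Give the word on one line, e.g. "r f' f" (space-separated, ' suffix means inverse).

r' r' f' r

  after r': (4 7 5 6)
  after r': (4 5)(6 7)
  after f': (1 7 8 2 5 3)(4 6)
  after r: (1 4 5 3)(2 7 8)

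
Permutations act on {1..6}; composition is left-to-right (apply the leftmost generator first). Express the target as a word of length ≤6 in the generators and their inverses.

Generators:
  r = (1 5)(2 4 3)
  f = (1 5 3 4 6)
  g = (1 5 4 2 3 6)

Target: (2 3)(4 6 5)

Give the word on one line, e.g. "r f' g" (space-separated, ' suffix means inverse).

  after g: (1 5 4 2 3 6)
  after r: (3 6 5)
  after f': (1 6)(3 4)
  after g: (2 3)(4 6 5)

g r f' g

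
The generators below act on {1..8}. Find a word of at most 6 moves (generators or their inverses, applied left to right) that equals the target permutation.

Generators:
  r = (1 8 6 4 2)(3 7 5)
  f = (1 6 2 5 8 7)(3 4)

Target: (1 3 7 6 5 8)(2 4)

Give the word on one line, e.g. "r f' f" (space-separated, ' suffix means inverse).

f r f' f' f'

  after f: (1 6 2 5 8 7)(3 4)
  after r: (1 4 7 8 5 6)(2 3)
  after f': (1 3 6 7 5)(2 4 8)
  after f': (1 4 5 7 2 3)(6 8)
  after f': (1 3 7 6 5 8)(2 4)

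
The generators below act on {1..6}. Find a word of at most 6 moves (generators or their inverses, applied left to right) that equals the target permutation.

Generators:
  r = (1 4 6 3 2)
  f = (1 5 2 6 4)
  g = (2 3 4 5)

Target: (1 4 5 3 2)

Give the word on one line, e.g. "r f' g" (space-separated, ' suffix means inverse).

g' f r g'

  after g': (2 5 4 3)
  after f: (1 5)(3 6 4)
  after r: (1 5 4 2)
  after g': (1 4 5 3 2)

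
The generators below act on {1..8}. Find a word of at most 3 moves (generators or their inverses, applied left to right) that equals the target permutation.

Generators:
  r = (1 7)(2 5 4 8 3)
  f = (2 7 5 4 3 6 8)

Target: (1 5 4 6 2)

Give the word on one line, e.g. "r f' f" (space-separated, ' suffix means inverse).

  after r: (1 7)(2 5 4 8 3)
  after f': (1 2 7)(3 8 4 6)
  after r: (1 5 4 6 2)

r f' r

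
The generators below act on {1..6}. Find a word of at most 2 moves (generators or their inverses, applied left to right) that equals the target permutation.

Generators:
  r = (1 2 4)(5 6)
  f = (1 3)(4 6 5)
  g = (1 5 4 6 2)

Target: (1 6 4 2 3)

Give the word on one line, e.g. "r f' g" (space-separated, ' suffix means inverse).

r' f

  after r': (1 4 2)(5 6)
  after f: (1 6 4 2 3)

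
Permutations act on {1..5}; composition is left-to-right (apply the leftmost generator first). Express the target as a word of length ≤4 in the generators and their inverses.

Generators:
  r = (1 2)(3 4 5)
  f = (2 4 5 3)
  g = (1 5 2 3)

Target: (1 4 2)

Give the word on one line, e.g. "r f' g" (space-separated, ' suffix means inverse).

  after f': (2 3 5 4)
  after g': (1 3)(4 5)
  after r': (1 5 3 2)
  after f': (1 4 2)

f' g' r' f'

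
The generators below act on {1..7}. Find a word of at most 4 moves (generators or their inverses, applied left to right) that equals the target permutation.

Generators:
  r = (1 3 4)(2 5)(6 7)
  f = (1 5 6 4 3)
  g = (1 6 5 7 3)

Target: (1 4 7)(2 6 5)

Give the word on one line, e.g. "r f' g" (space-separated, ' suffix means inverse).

  after r': (1 4 3)(2 5)(6 7)
  after g': (1 4 7)(2 6 5)

r' g'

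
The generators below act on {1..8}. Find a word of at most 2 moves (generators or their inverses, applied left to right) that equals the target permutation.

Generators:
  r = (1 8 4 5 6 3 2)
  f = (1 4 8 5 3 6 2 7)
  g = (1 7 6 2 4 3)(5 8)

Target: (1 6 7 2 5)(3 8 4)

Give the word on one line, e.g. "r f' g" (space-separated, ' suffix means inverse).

g' r'

  after g': (1 3 4 2 6 7)(5 8)
  after r': (1 6 7 2 5)(3 8 4)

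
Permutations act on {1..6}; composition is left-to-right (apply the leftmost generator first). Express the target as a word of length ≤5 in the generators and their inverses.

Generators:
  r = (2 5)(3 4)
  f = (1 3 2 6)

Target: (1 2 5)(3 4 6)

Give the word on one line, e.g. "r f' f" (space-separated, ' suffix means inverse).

r f f

  after r: (2 5)(3 4)
  after f: (1 3 4 2 5 6)
  after f: (1 2 5)(3 4 6)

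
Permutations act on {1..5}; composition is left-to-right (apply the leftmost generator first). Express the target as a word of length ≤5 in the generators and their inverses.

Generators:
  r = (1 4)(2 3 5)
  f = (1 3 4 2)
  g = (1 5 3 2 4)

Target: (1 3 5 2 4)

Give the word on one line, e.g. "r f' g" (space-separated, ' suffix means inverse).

r' g' r

  after r': (1 4)(2 5 3)
  after g': (1 2)
  after r: (1 3 5 2 4)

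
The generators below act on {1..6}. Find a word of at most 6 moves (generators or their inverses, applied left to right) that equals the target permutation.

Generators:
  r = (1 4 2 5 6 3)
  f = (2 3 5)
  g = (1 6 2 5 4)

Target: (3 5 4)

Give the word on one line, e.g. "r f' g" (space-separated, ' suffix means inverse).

g' f f g

  after g': (1 4 5 2 6)
  after f: (1 4 2 6)(3 5)
  after f: (1 4 3 2 6)
  after g: (3 5 4)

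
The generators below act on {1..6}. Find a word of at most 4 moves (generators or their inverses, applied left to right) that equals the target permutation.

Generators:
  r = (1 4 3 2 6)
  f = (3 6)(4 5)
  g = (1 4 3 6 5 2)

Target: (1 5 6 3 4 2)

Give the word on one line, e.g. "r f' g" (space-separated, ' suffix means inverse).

  after f': (3 6)(4 5)
  after g: (1 4 2)(3 5)
  after f: (1 5 6 3 4 2)

f' g f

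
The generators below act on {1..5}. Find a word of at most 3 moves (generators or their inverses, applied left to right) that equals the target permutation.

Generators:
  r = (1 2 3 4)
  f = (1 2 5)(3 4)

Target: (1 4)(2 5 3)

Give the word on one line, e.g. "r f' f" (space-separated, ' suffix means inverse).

  after f: (1 2 5)(3 4)
  after r: (1 3)(2 5)
  after r: (1 4)(2 5 3)

f r r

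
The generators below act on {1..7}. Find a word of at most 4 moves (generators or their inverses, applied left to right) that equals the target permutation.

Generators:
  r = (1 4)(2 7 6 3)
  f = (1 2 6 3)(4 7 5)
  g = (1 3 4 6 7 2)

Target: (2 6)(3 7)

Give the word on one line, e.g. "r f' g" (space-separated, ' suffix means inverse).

  after r': (1 4)(2 3 6 7)
  after r': (2 6)(3 7)

r' r'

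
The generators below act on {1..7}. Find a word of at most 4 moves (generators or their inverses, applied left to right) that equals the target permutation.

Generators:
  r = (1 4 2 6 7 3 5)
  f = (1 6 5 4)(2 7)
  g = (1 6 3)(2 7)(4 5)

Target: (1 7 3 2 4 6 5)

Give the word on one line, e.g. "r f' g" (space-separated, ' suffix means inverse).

  after g': (1 3 6)(2 7)(4 5)
  after r': (1 7 4 3 2 6 5)
  after f: (1 2 5 6 4 3 7)
  after g': (1 7 3 2 4 6 5)

g' r' f g'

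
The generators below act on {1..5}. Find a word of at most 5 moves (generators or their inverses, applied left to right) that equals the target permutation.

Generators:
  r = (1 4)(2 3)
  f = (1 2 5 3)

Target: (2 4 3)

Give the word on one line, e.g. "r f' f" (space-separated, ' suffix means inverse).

  after f': (1 3 5 2)
  after r': (1 2 4)(3 5)
  after f': (2 4 3)

f' r' f'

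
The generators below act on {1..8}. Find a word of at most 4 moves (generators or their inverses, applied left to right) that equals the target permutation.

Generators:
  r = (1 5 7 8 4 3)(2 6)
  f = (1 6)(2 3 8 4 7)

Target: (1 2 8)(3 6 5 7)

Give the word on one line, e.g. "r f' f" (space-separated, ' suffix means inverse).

f' r

  after f': (1 6)(2 7 4 8 3)
  after r: (1 2 8)(3 6 5 7)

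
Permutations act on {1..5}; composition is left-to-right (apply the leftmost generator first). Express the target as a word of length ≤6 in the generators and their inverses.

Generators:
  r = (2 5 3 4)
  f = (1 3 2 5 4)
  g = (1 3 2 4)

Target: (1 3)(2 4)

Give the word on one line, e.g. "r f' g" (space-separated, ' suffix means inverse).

  after f': (1 4 5 2 3)
  after g': (1 2)(3 4 5)
  after f: (1 5 2 3)
  after r: (1 3)(2 4)

f' g' f r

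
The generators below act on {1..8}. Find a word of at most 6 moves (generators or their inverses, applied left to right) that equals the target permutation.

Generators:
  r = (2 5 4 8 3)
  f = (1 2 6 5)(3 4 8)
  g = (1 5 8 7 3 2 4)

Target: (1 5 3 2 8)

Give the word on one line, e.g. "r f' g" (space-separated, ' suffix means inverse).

r' g' r g'

  after r': (2 3 8 4 5)
  after g': (1 4)(2 7 8)(3 5)
  after r: (1 8 5 2 7 3 4)
  after g': (1 5 3 2 8)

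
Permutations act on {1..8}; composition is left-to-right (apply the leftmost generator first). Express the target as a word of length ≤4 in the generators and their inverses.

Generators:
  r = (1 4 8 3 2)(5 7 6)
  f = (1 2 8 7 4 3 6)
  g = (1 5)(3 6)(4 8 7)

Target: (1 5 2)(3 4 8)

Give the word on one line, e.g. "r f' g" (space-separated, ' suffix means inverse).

r' g' r g'

  after r': (1 2 3 8 4)(5 6 7)
  after g': (1 2 6 8 7)(3 4 5)
  after r: (2 5)(3 8 6)(4 7)
  after g': (1 5 2)(3 4 8)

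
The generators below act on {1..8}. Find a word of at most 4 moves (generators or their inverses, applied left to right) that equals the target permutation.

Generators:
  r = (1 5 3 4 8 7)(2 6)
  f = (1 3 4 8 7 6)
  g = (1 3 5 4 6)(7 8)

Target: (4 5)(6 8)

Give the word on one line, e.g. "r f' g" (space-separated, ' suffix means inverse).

  after f': (1 6 7 8 4 3)
  after g: (4 5)(6 8)

f' g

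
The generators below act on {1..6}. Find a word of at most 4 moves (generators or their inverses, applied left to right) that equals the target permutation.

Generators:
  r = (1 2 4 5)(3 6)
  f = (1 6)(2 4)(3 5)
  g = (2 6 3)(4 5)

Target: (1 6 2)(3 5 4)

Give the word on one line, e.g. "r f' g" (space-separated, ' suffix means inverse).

f g r

  after f: (1 6)(2 4)(3 5)
  after g: (1 3 4 6)(2 5)
  after r: (1 6 2)(3 5 4)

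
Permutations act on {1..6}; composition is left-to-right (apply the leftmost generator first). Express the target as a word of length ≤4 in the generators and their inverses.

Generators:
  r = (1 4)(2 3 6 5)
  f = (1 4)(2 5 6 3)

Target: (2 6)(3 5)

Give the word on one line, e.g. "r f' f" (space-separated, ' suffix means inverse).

  after f': (1 4)(2 3 6 5)
  after f': (2 6)(3 5)
  after r': (1 4)(2 3 6 5)
  after f': (2 6)(3 5)

f' f' r' f'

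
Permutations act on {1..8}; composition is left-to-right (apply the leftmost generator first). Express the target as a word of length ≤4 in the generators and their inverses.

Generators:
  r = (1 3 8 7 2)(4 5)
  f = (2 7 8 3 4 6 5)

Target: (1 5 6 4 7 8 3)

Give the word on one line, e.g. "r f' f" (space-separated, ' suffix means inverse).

  after r: (1 3 8 7 2)(4 5)
  after f: (1 4 2)(5 6)
  after r': (1 5 6 4 7 8 3)

r f r'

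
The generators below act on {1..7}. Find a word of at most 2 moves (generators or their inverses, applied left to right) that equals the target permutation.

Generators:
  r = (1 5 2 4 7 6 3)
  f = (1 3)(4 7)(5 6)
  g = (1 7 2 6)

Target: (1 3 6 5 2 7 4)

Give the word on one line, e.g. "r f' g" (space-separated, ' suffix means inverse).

f' g'

  after f': (1 3)(4 7)(5 6)
  after g': (1 3 6 5 2 7 4)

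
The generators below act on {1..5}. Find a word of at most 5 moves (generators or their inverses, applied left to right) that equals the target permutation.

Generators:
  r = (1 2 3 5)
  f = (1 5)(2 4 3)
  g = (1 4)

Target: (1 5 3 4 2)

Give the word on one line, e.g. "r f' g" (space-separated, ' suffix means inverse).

g' f' r r

  after g': (1 4)
  after f': (1 2 3 4 5)
  after r: (1 3 4)(2 5)
  after r: (1 5 3 4 2)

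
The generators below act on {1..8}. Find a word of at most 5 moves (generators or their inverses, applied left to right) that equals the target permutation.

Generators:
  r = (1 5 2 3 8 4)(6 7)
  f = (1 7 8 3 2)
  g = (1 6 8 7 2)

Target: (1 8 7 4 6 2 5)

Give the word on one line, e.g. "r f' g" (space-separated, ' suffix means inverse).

  after f: (1 7 8 3 2)
  after r: (1 6 7 4)(2 5)
  after g: (1 8 7 4 6 2 5)

f r g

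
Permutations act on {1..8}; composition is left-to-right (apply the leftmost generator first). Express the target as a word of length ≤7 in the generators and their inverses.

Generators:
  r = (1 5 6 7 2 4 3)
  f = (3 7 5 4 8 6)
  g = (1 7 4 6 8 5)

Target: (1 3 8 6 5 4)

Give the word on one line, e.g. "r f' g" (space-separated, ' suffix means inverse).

r f g' g' r'

  after r: (1 5 6 7 2 4 3)
  after f: (1 4 7 2 8 6 5 3)
  after g': (1 7 2 6 8 4)(3 5)
  after g': (2 4 5 3 8 7)
  after r': (1 3 8 6 5 4)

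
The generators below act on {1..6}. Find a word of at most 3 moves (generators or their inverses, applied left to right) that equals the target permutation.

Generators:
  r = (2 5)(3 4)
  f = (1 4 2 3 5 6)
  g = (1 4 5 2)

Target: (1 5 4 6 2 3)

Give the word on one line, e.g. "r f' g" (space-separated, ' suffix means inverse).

  after g': (1 2 5 4)
  after f': (1 4 6 5)(2 3)
  after g: (1 5 4 6 2 3)

g' f' g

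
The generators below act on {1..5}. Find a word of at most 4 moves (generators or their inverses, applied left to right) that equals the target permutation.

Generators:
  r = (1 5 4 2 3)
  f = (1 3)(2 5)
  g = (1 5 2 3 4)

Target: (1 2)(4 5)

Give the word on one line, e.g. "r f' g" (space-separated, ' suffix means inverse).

  after r: (1 5 4 2 3)
  after f': (1 2)(4 5)

r f'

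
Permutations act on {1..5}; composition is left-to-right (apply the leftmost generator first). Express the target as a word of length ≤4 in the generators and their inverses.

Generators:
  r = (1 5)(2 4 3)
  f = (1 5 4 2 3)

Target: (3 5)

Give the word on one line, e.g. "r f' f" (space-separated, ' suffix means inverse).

r' f'

  after r': (1 5)(2 3 4)
  after f': (3 5)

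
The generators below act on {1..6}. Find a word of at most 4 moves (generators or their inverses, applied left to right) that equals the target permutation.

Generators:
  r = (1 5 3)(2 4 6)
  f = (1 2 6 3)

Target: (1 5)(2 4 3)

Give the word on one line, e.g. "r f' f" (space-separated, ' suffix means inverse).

  after r: (1 5 3)(2 4 6)
  after f: (1 5)(2 4 3)

r f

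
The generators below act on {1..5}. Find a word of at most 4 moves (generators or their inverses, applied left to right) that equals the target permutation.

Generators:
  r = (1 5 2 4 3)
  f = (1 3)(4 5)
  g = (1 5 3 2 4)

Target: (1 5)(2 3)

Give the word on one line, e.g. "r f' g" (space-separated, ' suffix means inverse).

  after g: (1 5 3 2 4)
  after f: (1 4 3 2 5)
  after r: (1 3 4)
  after g': (1 5)(2 3)

g f r g'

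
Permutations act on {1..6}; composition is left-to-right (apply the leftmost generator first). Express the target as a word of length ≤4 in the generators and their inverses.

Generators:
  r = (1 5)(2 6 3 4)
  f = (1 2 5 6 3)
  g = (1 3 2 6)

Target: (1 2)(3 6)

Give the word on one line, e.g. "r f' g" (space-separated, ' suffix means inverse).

  after g': (1 6 2 3)
  after g': (1 2)(3 6)

g' g'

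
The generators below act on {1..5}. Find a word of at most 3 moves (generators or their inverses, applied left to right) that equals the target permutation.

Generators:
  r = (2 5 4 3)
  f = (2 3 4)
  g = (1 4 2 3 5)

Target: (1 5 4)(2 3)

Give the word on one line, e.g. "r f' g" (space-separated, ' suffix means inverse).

  after r: (2 5 4 3)
  after f: (2 5)
  after g': (1 5 4)(2 3)

r f g'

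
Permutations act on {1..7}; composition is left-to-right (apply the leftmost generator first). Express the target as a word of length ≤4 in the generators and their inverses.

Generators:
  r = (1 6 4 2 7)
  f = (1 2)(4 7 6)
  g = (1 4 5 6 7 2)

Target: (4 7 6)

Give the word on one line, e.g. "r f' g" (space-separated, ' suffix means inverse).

  after f': (1 2)(4 6 7)
  after f': (4 7 6)

f' f'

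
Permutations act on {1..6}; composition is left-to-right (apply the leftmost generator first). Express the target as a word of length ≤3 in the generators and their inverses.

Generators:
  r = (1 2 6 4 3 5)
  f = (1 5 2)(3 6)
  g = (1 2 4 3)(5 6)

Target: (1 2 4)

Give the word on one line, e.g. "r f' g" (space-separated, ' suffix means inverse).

  after f: (1 5 2)(3 6)
  after r: (3 4)(5 6)
  after g: (1 2 4)

f r g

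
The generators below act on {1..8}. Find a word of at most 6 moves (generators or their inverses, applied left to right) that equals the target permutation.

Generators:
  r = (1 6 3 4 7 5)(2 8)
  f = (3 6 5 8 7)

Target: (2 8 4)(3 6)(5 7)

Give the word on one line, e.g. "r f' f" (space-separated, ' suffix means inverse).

r r f r'

  after r: (1 6 3 4 7 5)(2 8)
  after r: (1 3 7)(4 5 6)
  after f: (1 6 4 8 7)
  after r': (2 8 4)(3 6)(5 7)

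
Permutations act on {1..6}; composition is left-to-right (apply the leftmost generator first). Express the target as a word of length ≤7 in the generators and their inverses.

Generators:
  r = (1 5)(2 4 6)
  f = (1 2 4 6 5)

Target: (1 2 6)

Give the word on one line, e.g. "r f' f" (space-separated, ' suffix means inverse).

  after r: (1 5)(2 4 6)
  after f: (2 6 4 5)
  after r: (1 5 4)
  after f: (2 4)(5 6)
  after f: (1 2 6)

r f r f f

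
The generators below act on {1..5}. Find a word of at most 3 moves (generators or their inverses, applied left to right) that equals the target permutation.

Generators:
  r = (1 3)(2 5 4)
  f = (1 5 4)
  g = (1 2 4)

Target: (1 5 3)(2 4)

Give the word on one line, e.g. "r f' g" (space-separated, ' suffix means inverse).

  after f': (1 4 5)
  after r': (1 5 3)(2 4)

f' r'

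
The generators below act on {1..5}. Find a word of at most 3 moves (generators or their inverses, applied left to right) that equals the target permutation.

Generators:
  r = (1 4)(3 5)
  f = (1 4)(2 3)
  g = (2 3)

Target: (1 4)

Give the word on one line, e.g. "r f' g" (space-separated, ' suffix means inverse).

  after g': (2 3)
  after f': (1 4)

g' f'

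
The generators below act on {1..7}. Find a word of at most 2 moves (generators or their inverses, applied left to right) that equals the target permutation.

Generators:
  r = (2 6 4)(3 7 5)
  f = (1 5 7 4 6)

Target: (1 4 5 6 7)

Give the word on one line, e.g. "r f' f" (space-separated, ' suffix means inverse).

  after f': (1 6 4 7 5)
  after f': (1 4 5 6 7)

f' f'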